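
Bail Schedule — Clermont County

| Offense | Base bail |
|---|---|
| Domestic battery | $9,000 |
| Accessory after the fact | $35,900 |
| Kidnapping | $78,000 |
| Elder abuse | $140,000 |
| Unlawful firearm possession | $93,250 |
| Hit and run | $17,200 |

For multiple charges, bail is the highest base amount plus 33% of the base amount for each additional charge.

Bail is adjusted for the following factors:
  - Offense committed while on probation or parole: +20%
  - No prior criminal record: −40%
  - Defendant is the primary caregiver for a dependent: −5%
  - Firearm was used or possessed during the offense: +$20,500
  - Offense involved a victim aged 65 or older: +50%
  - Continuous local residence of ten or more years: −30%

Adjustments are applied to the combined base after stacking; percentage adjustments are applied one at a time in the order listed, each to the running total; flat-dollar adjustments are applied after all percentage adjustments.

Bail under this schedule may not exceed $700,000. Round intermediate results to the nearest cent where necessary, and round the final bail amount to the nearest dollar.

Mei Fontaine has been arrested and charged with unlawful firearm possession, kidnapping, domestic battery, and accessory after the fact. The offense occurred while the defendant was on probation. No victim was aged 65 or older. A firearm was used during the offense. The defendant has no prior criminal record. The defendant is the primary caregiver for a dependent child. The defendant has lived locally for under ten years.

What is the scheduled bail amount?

$112,024

Base amounts from the schedule: unlawful firearm possession $93,250; kidnapping $78,000; domestic battery $9,000; accessory after the fact $35,900.
Stacking rule: highest base plus 33% of each additional charge. Highest is unlawful firearm possession at $93,250. Additional: $78,000 × 33% = $25,740; $9,000 × 33% = $2,970; $35,900 × 33% = $11,847. Combined base = $93,250 + $40,557 = $133,807.
Offense committed while on probation or parole (+20%): $133,807 × 1.2 = $160,568.40.
No prior criminal record (−40%): $160,568.40 × 0.6 = $96,341.04.
Defendant is the primary caregiver for a dependent (−5%): $96,341.04 × 0.95 = $91,523.99.
Firearm was used or possessed during the offense (+$20,500 flat): $91,523.99 + $20,500 = $112,023.99.
$112,023.99 is within the $700,000 maximum.
Rounded to the nearest dollar: $112,024.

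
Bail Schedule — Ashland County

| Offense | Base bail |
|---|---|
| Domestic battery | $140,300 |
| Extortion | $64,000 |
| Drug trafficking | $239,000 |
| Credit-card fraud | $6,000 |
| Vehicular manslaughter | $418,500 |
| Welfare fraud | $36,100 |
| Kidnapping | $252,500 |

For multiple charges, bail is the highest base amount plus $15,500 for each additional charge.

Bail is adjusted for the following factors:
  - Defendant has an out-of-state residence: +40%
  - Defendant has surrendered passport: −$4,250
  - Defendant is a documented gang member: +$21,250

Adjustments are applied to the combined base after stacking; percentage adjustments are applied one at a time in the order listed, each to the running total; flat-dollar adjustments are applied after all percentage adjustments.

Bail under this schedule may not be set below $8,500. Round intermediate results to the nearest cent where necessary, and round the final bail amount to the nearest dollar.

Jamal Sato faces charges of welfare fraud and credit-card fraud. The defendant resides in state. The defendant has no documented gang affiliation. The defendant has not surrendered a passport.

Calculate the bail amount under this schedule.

$51,600

Base amounts from the schedule: welfare fraud $36,100; credit-card fraud $6,000.
Stacking rule: highest base plus $15,500 per additional charge. Highest is welfare fraud at $36,100; 1 additional charge → +$15,500. Combined base = $51,600.
No adjustment factors apply to this defendant.
$51,600 is at or above the $8,500 minimum.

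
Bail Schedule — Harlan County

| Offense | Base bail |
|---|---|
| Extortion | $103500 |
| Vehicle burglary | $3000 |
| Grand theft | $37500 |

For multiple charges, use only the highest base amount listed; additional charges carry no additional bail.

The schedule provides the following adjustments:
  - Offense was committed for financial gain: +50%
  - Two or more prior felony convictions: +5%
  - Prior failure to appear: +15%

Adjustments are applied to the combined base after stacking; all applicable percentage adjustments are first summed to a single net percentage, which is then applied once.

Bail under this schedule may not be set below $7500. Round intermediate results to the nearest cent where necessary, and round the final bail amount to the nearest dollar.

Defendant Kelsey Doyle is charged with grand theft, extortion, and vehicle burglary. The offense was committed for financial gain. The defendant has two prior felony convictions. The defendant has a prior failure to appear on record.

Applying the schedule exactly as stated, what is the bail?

Base amounts from the schedule: grand theft $37500; extortion $103500; vehicle burglary $3000.
Stacking rule: use the highest base only. Highest is extortion at $103500. Combined base = $103500.
Net percentage adjustment: +50% +5% +15% = +70%. $103500 × 1.7 = $175950.
$175950 is at or above the $7500 minimum.

$175950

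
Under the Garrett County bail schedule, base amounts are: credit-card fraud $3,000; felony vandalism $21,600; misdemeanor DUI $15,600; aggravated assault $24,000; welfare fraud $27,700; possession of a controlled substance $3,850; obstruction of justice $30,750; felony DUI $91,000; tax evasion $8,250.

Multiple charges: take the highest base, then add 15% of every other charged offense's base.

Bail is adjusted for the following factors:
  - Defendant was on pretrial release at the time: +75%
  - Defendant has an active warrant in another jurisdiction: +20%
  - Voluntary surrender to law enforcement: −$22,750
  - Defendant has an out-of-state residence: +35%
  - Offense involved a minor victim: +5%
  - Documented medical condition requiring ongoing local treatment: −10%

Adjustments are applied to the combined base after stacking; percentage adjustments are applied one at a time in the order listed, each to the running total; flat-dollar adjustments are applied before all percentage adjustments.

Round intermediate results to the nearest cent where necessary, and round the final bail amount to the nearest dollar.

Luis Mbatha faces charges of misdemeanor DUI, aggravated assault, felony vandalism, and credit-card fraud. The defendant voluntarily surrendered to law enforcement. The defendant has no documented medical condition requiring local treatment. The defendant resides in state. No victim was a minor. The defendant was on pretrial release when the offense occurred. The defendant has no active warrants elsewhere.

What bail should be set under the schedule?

Base amounts from the schedule: misdemeanor DUI $15,600; aggravated assault $24,000; felony vandalism $21,600; credit-card fraud $3,000.
Stacking rule: highest base plus 15% of each additional charge. Highest is aggravated assault at $24,000. Additional: $15,600 × 15% = $2,340; $21,600 × 15% = $3,240; $3,000 × 15% = $450. Combined base = $24,000 + $6,030 = $30,030.
Voluntary surrender to law enforcement (−$22,750 flat): $30,030 − $22,750 = $7,280.
Defendant was on pretrial release at the time (+75%): $7,280 × 1.75 = $12,740.

$12,740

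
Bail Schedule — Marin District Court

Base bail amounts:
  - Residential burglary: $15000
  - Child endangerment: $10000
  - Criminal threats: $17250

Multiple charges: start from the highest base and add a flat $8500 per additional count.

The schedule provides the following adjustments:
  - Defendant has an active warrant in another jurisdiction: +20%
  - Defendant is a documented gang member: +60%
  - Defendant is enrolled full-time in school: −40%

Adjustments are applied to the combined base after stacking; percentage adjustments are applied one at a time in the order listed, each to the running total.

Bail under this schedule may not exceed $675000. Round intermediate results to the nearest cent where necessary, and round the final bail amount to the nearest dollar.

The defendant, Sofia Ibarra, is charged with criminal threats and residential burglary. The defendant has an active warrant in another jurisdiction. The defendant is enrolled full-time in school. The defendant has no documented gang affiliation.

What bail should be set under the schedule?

$18540

Base amounts from the schedule: criminal threats $17250; residential burglary $15000.
Stacking rule: highest base plus $8500 per additional charge. Highest is criminal threats at $17250; 1 additional charge → +$8500. Combined base = $25750.
Defendant has an active warrant in another jurisdiction (+20%): $25750 × 1.2 = $30900.
Defendant is enrolled full-time in school (−40%): $30900 × 0.6 = $18540.
$18540 is within the $675000 maximum.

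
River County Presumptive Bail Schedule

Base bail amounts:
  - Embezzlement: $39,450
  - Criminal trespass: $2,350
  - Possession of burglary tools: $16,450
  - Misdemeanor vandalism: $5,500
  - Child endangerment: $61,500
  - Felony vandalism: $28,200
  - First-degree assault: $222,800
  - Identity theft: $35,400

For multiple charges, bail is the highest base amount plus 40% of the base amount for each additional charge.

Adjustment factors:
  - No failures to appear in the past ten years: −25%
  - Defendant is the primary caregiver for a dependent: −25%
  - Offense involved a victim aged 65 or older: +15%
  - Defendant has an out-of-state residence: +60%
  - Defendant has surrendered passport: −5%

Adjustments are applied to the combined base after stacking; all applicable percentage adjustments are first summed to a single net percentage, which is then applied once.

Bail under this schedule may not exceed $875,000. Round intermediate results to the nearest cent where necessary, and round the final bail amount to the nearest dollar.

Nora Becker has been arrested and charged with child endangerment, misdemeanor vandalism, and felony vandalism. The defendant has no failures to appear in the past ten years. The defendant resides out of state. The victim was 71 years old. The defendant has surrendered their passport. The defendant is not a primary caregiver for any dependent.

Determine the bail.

$108,721

Base amounts from the schedule: child endangerment $61,500; misdemeanor vandalism $5,500; felony vandalism $28,200.
Stacking rule: highest base plus 40% of each additional charge. Highest is child endangerment at $61,500. Additional: $5,500 × 40% = $2,200; $28,200 × 40% = $11,280. Combined base = $61,500 + $13,480 = $74,980.
Net percentage adjustment: −25% +15% +60% −5% = +45%. $74,980 × 1.45 = $108,721.
$108,721 is within the $875,000 maximum.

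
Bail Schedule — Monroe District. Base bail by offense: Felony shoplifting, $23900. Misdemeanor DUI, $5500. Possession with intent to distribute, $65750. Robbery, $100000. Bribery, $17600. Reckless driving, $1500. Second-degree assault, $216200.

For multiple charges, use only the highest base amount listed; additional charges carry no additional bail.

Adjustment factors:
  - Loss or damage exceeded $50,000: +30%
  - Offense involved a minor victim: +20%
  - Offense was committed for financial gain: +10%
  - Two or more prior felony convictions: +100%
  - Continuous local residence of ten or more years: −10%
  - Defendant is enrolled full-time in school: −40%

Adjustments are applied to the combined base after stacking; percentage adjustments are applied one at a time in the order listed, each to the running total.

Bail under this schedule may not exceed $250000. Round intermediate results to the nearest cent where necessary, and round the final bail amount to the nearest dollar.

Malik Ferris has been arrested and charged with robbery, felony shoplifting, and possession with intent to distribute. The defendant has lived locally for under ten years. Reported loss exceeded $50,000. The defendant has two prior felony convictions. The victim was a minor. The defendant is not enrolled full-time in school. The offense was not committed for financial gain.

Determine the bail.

Base amounts from the schedule: robbery $100000; felony shoplifting $23900; possession with intent to distribute $65750.
Stacking rule: use the highest base only. Highest is robbery at $100000. Combined base = $100000.
Loss or damage exceeded $50,000 (+30%): $100000 × 1.3 = $130000.
Offense involved a minor victim (+20%): $130000 × 1.2 = $156000.
Two or more prior felony convictions (+100%): $156000 × 2 = $312000.
Result $312000 exceeds the maximum of $250000; bail is capped at $250000.

$250000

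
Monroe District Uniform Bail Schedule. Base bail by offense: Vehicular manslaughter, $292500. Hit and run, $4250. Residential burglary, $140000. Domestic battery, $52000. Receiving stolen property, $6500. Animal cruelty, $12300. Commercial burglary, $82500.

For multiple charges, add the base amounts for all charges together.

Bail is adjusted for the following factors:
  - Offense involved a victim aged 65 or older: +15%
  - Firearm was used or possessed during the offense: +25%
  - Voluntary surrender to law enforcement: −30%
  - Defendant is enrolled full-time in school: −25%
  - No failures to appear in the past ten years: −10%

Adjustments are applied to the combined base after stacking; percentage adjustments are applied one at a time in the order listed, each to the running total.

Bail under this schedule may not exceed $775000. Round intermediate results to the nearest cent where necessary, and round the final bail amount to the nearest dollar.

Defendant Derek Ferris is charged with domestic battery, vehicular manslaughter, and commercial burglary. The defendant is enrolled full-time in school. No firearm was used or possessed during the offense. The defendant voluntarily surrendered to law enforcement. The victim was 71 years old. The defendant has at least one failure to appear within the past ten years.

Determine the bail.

$257801

Base amounts from the schedule: domestic battery $52000; vehicular manslaughter $292500; commercial burglary $82500.
Stacking rule: sum of all bases. $52000 + $292500 + $82500 = $427000.
Offense involved a victim aged 65 or older (+15%): $427000 × 1.15 = $491050.
Voluntary surrender to law enforcement (−30%): $491050 × 0.7 = $343735.
Defendant is enrolled full-time in school (−25%): $343735 × 0.75 = $257801.25.
$257801.25 is within the $775000 maximum.
Rounded to the nearest dollar: $257801.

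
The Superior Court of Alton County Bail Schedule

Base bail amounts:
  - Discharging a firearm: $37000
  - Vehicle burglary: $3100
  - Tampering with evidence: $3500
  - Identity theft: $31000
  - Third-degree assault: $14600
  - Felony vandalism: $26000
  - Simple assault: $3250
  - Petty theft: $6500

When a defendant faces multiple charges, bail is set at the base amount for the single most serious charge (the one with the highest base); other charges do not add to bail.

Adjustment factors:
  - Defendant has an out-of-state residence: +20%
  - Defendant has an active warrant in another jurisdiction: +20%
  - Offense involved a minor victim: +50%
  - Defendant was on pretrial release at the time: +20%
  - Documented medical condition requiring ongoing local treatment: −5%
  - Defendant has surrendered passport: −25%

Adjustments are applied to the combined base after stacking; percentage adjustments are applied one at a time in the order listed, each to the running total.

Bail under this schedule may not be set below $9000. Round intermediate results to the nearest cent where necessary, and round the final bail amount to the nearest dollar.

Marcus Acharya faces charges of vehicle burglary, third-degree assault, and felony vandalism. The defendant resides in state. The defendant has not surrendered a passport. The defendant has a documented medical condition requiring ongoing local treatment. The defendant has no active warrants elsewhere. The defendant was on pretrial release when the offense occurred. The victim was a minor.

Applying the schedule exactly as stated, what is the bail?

$44460

Base amounts from the schedule: vehicle burglary $3100; third-degree assault $14600; felony vandalism $26000.
Stacking rule: use the highest base only. Highest is felony vandalism at $26000. Combined base = $26000.
Offense involved a minor victim (+50%): $26000 × 1.5 = $39000.
Defendant was on pretrial release at the time (+20%): $39000 × 1.2 = $46800.
Documented medical condition requiring ongoing local treatment (−5%): $46800 × 0.95 = $44460.
$44460 is at or above the $9000 minimum.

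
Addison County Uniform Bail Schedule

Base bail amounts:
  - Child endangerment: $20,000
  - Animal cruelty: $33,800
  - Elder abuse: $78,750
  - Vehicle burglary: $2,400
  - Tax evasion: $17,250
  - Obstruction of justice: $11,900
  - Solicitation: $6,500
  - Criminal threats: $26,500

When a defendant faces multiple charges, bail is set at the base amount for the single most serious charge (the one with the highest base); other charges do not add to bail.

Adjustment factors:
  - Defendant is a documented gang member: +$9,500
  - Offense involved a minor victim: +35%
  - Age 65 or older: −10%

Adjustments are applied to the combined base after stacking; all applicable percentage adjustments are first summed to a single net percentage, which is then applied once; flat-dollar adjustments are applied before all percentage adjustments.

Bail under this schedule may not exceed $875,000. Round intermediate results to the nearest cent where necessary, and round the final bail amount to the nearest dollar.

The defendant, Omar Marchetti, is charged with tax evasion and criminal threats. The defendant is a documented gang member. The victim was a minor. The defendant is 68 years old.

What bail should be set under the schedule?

$45,000

Base amounts from the schedule: tax evasion $17,250; criminal threats $26,500.
Stacking rule: use the highest base only. Highest is criminal threats at $26,500. Combined base = $26,500.
Defendant is a documented gang member (+$9,500 flat): $26,500 + $9,500 = $36,000.
Net percentage adjustment: +35% −10% = +25%. $36,000 × 1.25 = $45,000.
$45,000 is within the $875,000 maximum.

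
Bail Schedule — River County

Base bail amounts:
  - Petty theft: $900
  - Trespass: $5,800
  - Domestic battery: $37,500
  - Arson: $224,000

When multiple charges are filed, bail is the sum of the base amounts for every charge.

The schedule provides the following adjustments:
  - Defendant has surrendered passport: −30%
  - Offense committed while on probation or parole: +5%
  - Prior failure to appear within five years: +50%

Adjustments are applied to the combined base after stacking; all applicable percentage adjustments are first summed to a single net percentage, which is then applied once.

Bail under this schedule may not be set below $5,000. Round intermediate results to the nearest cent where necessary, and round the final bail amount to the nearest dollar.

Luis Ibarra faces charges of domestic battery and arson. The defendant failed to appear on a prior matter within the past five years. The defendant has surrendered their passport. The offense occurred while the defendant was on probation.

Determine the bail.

Base amounts from the schedule: domestic battery $37,500; arson $224,000.
Stacking rule: sum of all bases. $37,500 + $224,000 = $261,500.
Net percentage adjustment: −30% +5% +50% = +25%. $261,500 × 1.25 = $326,875.
$326,875 is at or above the $5,000 minimum.

$326,875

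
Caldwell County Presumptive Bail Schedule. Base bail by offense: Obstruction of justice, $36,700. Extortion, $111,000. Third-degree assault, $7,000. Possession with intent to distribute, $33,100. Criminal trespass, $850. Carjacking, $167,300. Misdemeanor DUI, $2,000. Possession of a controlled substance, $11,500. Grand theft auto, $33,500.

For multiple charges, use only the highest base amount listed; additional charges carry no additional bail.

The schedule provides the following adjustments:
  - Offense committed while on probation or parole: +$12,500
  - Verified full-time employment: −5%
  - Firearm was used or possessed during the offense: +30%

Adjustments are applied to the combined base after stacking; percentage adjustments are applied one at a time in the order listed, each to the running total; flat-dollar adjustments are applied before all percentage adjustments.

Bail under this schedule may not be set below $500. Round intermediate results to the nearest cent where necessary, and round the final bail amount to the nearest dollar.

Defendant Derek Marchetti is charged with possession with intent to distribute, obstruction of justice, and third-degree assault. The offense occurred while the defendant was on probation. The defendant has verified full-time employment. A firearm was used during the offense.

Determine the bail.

Base amounts from the schedule: possession with intent to distribute $33,100; obstruction of justice $36,700; third-degree assault $7,000.
Stacking rule: use the highest base only. Highest is obstruction of justice at $36,700. Combined base = $36,700.
Offense committed while on probation or parole (+$12,500 flat): $36,700 + $12,500 = $49,200.
Verified full-time employment (−5%): $49,200 × 0.95 = $46,740.
Firearm was used or possessed during the offense (+30%): $46,740 × 1.3 = $60,762.
$60,762 is at or above the $500 minimum.

$60,762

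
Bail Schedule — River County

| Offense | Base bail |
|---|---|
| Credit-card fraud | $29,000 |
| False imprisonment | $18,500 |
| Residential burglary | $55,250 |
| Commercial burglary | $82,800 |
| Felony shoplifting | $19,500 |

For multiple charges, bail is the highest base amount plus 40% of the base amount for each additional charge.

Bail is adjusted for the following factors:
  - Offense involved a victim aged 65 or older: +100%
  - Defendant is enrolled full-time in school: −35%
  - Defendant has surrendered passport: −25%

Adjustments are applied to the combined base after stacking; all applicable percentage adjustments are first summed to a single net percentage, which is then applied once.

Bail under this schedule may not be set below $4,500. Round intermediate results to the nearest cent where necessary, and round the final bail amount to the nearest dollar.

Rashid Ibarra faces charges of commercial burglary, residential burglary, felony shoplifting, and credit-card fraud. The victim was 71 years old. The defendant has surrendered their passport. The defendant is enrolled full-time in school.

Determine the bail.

Base amounts from the schedule: commercial burglary $82,800; residential burglary $55,250; felony shoplifting $19,500; credit-card fraud $29,000.
Stacking rule: highest base plus 40% of each additional charge. Highest is commercial burglary at $82,800. Additional: $55,250 × 40% = $22,100; $19,500 × 40% = $7,800; $29,000 × 40% = $11,600. Combined base = $82,800 + $41,500 = $124,300.
Net percentage adjustment: +100% −35% −25% = +40%. $124,300 × 1.4 = $174,020.
$174,020 is at or above the $4,500 minimum.

$174,020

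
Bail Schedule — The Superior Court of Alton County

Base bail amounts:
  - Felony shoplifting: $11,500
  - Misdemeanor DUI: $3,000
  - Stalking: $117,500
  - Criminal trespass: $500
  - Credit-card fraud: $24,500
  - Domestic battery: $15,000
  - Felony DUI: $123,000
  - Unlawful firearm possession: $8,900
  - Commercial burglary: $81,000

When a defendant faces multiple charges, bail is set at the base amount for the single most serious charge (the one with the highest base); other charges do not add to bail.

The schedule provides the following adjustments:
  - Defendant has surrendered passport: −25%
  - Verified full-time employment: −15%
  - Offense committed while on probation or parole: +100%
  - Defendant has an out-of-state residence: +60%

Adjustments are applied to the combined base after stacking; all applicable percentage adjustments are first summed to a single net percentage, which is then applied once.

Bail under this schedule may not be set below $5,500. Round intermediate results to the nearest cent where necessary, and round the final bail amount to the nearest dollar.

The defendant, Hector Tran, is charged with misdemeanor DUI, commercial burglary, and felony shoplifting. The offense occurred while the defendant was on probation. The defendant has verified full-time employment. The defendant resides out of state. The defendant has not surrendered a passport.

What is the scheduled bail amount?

$198,450

Base amounts from the schedule: misdemeanor DUI $3,000; commercial burglary $81,000; felony shoplifting $11,500.
Stacking rule: use the highest base only. Highest is commercial burglary at $81,000. Combined base = $81,000.
Net percentage adjustment: −15% +100% +60% = +145%. $81,000 × 2.45 = $198,450.
$198,450 is at or above the $5,500 minimum.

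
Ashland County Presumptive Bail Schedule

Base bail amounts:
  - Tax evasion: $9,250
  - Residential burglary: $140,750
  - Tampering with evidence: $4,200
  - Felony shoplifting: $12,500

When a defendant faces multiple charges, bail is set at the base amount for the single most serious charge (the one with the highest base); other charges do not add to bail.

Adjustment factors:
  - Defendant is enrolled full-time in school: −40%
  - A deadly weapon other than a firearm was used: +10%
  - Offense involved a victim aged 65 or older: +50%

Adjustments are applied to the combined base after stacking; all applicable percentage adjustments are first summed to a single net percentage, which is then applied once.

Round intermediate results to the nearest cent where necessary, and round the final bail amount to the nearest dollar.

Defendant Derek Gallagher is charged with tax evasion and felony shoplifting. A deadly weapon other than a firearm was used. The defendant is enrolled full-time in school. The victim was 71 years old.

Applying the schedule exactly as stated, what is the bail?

$15,000

Base amounts from the schedule: tax evasion $9,250; felony shoplifting $12,500.
Stacking rule: use the highest base only. Highest is felony shoplifting at $12,500. Combined base = $12,500.
Net percentage adjustment: −40% +10% +50% = +20%. $12,500 × 1.2 = $15,000.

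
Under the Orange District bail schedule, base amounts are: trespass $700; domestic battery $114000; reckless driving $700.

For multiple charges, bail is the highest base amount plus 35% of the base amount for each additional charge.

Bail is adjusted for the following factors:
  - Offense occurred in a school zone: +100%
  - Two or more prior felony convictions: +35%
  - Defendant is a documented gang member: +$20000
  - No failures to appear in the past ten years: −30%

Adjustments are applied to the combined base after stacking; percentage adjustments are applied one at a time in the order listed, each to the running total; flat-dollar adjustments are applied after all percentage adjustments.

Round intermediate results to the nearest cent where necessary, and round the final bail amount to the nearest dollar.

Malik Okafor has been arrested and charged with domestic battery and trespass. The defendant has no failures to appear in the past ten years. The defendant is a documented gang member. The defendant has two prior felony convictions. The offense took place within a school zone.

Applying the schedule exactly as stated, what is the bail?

$235923

Base amounts from the schedule: domestic battery $114000; trespass $700.
Stacking rule: highest base plus 35% of each additional charge. Highest is domestic battery at $114000. Additional: $700 × 35% = $245. Combined base = $114000 + $245 = $114245.
Offense occurred in a school zone (+100%): $114245 × 2 = $228490.
Two or more prior felony convictions (+35%): $228490 × 1.35 = $308461.50.
No failures to appear in the past ten years (−30%): $308461.50 × 0.7 = $215923.05.
Defendant is a documented gang member (+$20000 flat): $215923.05 + $20000 = $235923.05.
Rounded to the nearest dollar: $235923.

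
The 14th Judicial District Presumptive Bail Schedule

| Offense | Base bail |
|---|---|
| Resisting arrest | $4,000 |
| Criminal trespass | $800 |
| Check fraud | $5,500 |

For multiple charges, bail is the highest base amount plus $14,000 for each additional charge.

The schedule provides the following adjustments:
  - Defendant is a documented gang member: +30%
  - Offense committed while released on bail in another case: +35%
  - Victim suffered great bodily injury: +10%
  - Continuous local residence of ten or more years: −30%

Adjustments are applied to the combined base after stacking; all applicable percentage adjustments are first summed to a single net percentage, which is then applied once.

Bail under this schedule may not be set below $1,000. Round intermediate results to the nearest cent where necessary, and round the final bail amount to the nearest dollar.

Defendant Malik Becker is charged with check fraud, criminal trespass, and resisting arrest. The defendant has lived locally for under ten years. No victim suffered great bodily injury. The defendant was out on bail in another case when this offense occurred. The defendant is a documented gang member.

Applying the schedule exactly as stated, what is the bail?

$55,275

Base amounts from the schedule: check fraud $5,500; criminal trespass $800; resisting arrest $4,000.
Stacking rule: highest base plus $14,000 per additional charge. Highest is check fraud at $5,500; 2 additional charges → +$28,000. Combined base = $33,500.
Net percentage adjustment: +30% +35% = +65%. $33,500 × 1.65 = $55,275.
$55,275 is at or above the $1,000 minimum.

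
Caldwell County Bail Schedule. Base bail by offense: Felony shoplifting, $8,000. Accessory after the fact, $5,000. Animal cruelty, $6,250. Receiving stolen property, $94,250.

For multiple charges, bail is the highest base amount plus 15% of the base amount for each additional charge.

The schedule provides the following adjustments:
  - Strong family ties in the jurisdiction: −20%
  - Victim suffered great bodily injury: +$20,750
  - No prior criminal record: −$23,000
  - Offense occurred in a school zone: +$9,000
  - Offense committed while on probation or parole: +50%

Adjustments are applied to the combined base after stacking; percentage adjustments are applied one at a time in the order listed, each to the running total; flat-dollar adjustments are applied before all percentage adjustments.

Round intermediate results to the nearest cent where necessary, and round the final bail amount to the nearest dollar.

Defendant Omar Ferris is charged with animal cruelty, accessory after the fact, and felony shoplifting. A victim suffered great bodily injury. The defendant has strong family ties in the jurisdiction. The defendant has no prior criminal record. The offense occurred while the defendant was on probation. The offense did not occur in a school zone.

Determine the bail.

$8,925

Base amounts from the schedule: animal cruelty $6,250; accessory after the fact $5,000; felony shoplifting $8,000.
Stacking rule: highest base plus 15% of each additional charge. Highest is felony shoplifting at $8,000. Additional: $6,250 × 15% = $937.50; $5,000 × 15% = $750. Combined base = $8,000 + $1,687.50 = $9,687.50.
Victim suffered great bodily injury (+$20,750 flat): $9,687.50 + $20,750 = $30,437.50.
No prior criminal record (−$23,000 flat): $30,437.50 − $23,000 = $7,437.50.
Strong family ties in the jurisdiction (−20%): $7,437.50 × 0.8 = $5,950.
Offense committed while on probation or parole (+50%): $5,950 × 1.5 = $8,925.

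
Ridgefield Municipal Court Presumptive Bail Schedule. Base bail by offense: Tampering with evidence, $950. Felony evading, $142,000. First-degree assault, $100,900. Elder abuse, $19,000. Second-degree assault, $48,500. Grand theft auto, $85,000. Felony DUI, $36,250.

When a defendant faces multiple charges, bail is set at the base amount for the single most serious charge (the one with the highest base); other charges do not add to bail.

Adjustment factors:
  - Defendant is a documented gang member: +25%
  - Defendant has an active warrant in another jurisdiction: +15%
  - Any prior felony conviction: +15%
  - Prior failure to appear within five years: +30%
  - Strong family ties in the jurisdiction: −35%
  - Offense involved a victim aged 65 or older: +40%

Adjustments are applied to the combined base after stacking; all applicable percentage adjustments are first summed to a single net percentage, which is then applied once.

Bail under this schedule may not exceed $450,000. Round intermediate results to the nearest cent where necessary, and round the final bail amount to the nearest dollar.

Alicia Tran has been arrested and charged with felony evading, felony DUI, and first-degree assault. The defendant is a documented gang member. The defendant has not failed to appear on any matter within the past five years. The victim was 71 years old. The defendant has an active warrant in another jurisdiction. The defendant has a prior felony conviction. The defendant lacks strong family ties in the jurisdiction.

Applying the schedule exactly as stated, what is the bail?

Base amounts from the schedule: felony evading $142,000; felony DUI $36,250; first-degree assault $100,900.
Stacking rule: use the highest base only. Highest is felony evading at $142,000. Combined base = $142,000.
Net percentage adjustment: +25% +15% +15% +40% = +95%. $142,000 × 1.95 = $276,900.
$276,900 is within the $450,000 maximum.

$276,900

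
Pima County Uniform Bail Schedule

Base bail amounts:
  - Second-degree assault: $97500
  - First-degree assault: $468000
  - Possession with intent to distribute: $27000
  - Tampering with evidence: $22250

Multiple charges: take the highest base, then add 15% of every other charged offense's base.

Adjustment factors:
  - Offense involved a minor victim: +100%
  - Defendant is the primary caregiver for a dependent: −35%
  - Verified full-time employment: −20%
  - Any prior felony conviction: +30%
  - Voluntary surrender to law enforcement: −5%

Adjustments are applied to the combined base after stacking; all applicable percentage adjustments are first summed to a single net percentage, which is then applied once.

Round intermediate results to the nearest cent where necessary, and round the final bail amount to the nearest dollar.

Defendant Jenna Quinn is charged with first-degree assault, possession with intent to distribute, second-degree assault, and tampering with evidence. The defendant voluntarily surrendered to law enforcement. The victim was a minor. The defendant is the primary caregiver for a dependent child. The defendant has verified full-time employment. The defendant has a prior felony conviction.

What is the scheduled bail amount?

$833021

Base amounts from the schedule: first-degree assault $468000; possession with intent to distribute $27000; second-degree assault $97500; tampering with evidence $22250.
Stacking rule: highest base plus 15% of each additional charge. Highest is first-degree assault at $468000. Additional: $27000 × 15% = $4050; $97500 × 15% = $14625; $22250 × 15% = $3337.50. Combined base = $468000 + $22012.50 = $490012.50.
Net percentage adjustment: +100% −35% −20% +30% −5% = +70%. $490012.50 × 1.7 = $833021.25.
Rounded to the nearest dollar: $833021.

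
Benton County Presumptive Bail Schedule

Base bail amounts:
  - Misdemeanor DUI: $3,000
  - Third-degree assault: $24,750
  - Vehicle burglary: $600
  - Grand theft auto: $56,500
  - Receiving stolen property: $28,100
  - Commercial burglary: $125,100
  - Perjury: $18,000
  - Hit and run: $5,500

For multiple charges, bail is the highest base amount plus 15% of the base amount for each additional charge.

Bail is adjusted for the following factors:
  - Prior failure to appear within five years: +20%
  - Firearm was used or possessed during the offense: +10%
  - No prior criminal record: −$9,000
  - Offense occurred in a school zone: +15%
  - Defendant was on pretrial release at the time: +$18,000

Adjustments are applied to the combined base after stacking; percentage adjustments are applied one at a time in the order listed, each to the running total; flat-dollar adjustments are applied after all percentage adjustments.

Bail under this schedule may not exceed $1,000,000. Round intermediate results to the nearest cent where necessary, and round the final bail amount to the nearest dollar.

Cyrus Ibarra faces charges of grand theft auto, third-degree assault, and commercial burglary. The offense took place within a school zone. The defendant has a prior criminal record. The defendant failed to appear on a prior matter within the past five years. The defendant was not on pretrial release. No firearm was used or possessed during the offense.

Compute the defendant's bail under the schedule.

$189,457

Base amounts from the schedule: grand theft auto $56,500; third-degree assault $24,750; commercial burglary $125,100.
Stacking rule: highest base plus 15% of each additional charge. Highest is commercial burglary at $125,100. Additional: $56,500 × 15% = $8,475; $24,750 × 15% = $3,712.50. Combined base = $125,100 + $12,187.50 = $137,287.50.
Prior failure to appear within five years (+20%): $137,287.50 × 1.2 = $164,745.
Offense occurred in a school zone (+15%): $164,745 × 1.15 = $189,456.75.
$189,456.75 is within the $1,000,000 maximum.
Rounded to the nearest dollar: $189,457.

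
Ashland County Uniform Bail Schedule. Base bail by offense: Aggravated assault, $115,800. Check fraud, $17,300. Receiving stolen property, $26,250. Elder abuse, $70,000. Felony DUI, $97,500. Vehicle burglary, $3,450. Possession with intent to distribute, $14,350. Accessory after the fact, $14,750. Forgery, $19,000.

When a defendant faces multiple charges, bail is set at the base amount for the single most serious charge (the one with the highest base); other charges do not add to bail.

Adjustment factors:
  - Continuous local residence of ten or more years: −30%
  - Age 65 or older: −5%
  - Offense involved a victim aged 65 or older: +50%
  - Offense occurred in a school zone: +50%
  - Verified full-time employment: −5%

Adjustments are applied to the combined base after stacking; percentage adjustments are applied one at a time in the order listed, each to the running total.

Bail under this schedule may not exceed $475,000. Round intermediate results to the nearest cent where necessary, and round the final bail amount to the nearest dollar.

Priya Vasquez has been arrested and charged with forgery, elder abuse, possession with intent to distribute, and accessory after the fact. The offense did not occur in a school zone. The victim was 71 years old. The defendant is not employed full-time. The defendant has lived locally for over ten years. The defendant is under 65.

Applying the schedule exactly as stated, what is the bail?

Base amounts from the schedule: forgery $19,000; elder abuse $70,000; possession with intent to distribute $14,350; accessory after the fact $14,750.
Stacking rule: use the highest base only. Highest is elder abuse at $70,000. Combined base = $70,000.
Continuous local residence of ten or more years (−30%): $70,000 × 0.7 = $49,000.
Offense involved a victim aged 65 or older (+50%): $49,000 × 1.5 = $73,500.
$73,500 is within the $475,000 maximum.

$73,500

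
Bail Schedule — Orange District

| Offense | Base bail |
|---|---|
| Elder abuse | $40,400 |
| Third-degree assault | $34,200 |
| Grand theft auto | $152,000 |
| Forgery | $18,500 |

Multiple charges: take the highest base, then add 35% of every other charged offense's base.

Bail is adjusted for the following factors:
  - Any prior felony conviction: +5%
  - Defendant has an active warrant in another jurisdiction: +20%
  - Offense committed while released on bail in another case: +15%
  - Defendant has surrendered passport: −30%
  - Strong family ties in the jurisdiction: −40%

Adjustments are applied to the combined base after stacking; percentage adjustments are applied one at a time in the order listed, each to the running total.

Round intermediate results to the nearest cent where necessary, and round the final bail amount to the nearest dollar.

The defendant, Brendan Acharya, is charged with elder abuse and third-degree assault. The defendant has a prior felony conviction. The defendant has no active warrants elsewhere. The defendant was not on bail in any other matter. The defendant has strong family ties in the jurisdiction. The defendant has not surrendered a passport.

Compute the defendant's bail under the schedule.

Base amounts from the schedule: elder abuse $40,400; third-degree assault $34,200.
Stacking rule: highest base plus 35% of each additional charge. Highest is elder abuse at $40,400. Additional: $34,200 × 35% = $11,970. Combined base = $40,400 + $11,970 = $52,370.
Any prior felony conviction (+5%): $52,370 × 1.05 = $54,988.50.
Strong family ties in the jurisdiction (−40%): $54,988.50 × 0.6 = $32,993.10.
Rounded to the nearest dollar: $32,993.

$32,993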